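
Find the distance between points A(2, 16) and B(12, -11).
Using the distance formula: d = sqrt((x₂-x₁)² + (y₂-y₁)²)
dx = 12 - 2 = 10
dy = (-11) - 16 = -27
d = sqrt(10² + (-27)²) = sqrt(100 + 729) = sqrt(829) = 28.79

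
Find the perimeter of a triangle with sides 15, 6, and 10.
Perimeter = sum of all sides
Perimeter = 15 + 6 + 10
Perimeter = 31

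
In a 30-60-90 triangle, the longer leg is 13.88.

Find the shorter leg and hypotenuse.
In a 30-60-90 triangle, sides are in ratio 1 : √3 : 2.
Long leg = short leg·√3  →  short leg = 13.88/√3 = 8.014
Hypotenuse = 2·(short leg) = 2·13.88/√3 = 16.03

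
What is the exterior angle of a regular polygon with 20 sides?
Exterior angle of a regular n-gon = 360/n
Exterior angle = 360/20
Exterior angle = 18 degrees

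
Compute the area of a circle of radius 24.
Area = pi * r²
Area = pi * 24²
Area = pi * 576
Area = 1809.56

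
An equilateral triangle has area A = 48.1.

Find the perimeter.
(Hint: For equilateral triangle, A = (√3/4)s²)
A = (√3/4)s²  →  s² = 4A/√3 = 4·48.1/√3 = 111.082
s = 10.5396
Perimeter = 3s = 31.62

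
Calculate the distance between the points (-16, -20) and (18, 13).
Using the distance formula: d = sqrt((x₂-x₁)² + (y₂-y₁)²)
dx = 18 - (-16) = 34
dy = 13 - (-20) = 33
d = sqrt(34² + 33²) = sqrt(1156 + 1089) = sqrt(2245) = 47.38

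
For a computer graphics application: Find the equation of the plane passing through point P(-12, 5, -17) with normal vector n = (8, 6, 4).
d = n·P = (8)(-12) + (6)(5) + (4)(-17) = -134
Plane: 8x + 6y + 4z = -134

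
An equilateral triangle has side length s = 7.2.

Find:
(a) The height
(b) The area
(a) Height h = s·√3/2 = 7.2·√3/2 = 6.235
(b) Area = (√3/4)·s² = (√3/4)·7.2² = (√3/4)·51.84 = 22.45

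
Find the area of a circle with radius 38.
Area = pi * r²
Area = pi * 38²
Area = pi * 1444
Area = 4536.46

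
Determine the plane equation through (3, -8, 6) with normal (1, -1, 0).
d = n·P = (1)(3) + (-1)(-8) + (0)(6) = 11
Plane: x - y = 11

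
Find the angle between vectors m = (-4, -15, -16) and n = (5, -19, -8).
m·n = 393, |m|² = 497, |n|² = 450
cos θ = 393/√223650 ≈ 0.831
θ ≈ 33.8°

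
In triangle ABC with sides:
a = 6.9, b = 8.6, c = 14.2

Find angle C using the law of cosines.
cos(C) = (a² + b² - c²)/(2ab)
cos(C) = (6.9² + 8.6² - 14.2²)/(2·6.9·8.6) = -80.07/118.68 = -0.674671
C = arccos(-0.674671) = 132.4°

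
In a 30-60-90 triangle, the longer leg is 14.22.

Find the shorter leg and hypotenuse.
In a 30-60-90 triangle, sides are in ratio 1 : √3 : 2.
Long leg = short leg·√3  →  short leg = 14.22/√3 = 8.21
Hypotenuse = 2·(short leg) = 2·14.22/√3 = 16.42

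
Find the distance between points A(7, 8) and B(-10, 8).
Using the distance formula: d = sqrt((x₂-x₁)² + (y₂-y₁)²)
dx = (-10) - 7 = -17
dy = 8 - 8 = 0
d = sqrt((-17)² + 0²) = sqrt(289 + 0) = sqrt(289) = 17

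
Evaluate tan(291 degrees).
tan(291 degrees) = -2.6051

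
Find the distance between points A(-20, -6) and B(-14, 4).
Using the distance formula: d = sqrt((x₂-x₁)² + (y₂-y₁)²)
dx = (-14) - (-20) = 6
dy = 4 - (-6) = 10
d = sqrt(6² + 10²) = sqrt(36 + 100) = sqrt(136) = 11.66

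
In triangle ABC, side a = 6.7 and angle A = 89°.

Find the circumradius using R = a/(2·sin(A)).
R = a/(2·sin(A)) = 6.7/(2·sin(89°))
R = 6.7/(2·0.999848) = 6.7/1.999695 = 3.351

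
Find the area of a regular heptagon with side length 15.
For a regular 7-gon with side length s = 15:
Apothem a = s / (2*tan(pi/7)) = 15 / (2*tan(pi/7)) ≈ 15.5739
Perimeter P = 7 * 15 = 105
Area = (1/2) * P * a = (1/2) * 105 * 15.5739 = 817.63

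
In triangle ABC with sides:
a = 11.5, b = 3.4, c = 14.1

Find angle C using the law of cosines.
cos(C) = (a² + b² - c²)/(2ab)
cos(C) = (11.5² + 3.4² - 14.1²)/(2·11.5·3.4) = -55/78.2 = -0.703325
C = arccos(-0.703325) = 134.7°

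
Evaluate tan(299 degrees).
tan(299 degrees) = -1.804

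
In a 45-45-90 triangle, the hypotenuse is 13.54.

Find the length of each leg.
In a 45-45-90 triangle, hypotenuse = leg·√2  →  leg = hypotenuse/√2
leg = 13.54/√2 = 9.574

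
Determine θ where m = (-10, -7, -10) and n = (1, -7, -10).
m·n = 139, |m|² = 249, |n|² = 150
cos θ = 139/√37350 ≈ 0.7192
θ ≈ 44.01°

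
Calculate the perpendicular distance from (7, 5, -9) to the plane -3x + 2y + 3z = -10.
d = |(-3)(7) + 2(5) + 3(-9) - (-10)| / √((-3)² + 2² + 3²) = 28/√22 = 5.97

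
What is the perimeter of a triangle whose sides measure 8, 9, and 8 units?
Perimeter = sum of all sides
Perimeter = 8 + 9 + 8
Perimeter = 25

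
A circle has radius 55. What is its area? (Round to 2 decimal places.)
Area = pi * r²
Area = pi * 55²
Area = pi * 3025
Area = 9503.32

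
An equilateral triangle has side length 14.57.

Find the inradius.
For an equilateral triangle, r = s/(2√3) where s is the side.
r = 14.57/(2√3) = 14.57/3.464102 = 4.206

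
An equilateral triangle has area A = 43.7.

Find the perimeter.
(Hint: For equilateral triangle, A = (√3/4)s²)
A = (√3/4)s²  →  s² = 4A/√3 = 4·43.7/√3 = 100.921
s = 10.0459
Perimeter = 3s = 30.14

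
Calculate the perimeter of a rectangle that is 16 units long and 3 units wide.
Perimeter = 2 * (length + width)
Perimeter = 2 * (16 + 3)
Perimeter = 2 * 19
Perimeter = 38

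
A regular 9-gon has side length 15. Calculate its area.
For a regular 9-gon with side length s = 15:
Apothem a = s / (2*tan(pi/9)) = 15 / (2*tan(pi/9)) ≈ 20.6061
Perimeter P = 9 * 15 = 135
Area = (1/2) * P * a = (1/2) * 135 * 20.6061 = 1390.91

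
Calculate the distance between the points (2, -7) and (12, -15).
Using the distance formula: d = sqrt((x₂-x₁)² + (y₂-y₁)²)
dx = 12 - 2 = 10
dy = (-15) - (-7) = -8
d = sqrt(10² + (-8)²) = sqrt(100 + 64) = sqrt(164) = 12.81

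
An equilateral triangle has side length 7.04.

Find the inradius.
For an equilateral triangle, r = s/(2√3) where s is the side.
r = 7.04/(2√3) = 7.04/3.464102 = 2.032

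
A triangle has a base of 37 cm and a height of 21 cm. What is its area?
Area = (1/2) * base * height
Area = (1/2) * 37 * 21
Area = 388.50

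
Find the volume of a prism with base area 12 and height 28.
Volume = base area * height
Volume = 12 * 28
Volume = 336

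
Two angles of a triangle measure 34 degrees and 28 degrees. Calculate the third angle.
Sum of angles in a triangle = 180 degrees
Third angle = 180 - 34 - 28
Third angle = 118 degrees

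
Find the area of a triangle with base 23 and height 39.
Area = (1/2) * base * height
Area = (1/2) * 23 * 39
Area = 448.50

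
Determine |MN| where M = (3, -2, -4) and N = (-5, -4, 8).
d = √[(-8)² + (-2)² + (12)²] = √212 = 14.56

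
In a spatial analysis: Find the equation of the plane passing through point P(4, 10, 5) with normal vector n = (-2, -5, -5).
d = n·P = (-2)(4) + (-5)(10) + (-5)(5) = -83
Plane: -2x - 5y - 5z = -83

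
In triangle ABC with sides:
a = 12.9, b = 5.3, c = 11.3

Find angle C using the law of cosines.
cos(C) = (a² + b² - c²)/(2ab)
cos(C) = (12.9² + 5.3² - 11.3²)/(2·12.9·5.3) = 66.81/136.74 = 0.488591
C = arccos(0.488591) = 60.75°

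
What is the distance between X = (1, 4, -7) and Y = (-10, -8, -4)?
d = √[(-11)² + (-12)² + (3)²] = √274 = 16.55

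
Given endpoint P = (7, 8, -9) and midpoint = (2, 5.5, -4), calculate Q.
Q = (2×2 - 7, 2×5.5 - 8, 2×(-4) - (-9)) = (-3, 3, 1)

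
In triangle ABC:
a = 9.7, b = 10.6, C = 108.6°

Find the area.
Using A = ½ab·sin(C):
A = ½·9.7·10.6·sin(108.6°) = ½·102.82·0.947768 = 48.72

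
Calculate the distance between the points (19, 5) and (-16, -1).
Using the distance formula: d = sqrt((x₂-x₁)² + (y₂-y₁)²)
dx = (-16) - 19 = -35
dy = (-1) - 5 = -6
d = sqrt((-35)² + (-6)²) = sqrt(1225 + 36) = sqrt(1261) = 35.51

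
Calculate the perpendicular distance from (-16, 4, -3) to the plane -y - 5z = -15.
d = |0(-16) + (-1)(4) + (-5)(-3) - (-15)| / √(0² + (-1)² + (-5)²) = 26/√26 = 5.099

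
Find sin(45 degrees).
sin(45 degrees) = sqrt(2)/2
Decimal approximation: 0.7071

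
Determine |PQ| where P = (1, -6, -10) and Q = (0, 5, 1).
d = √[(-1)² + (11)² + (11)²] = √243 = 15.59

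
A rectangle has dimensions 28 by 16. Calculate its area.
Area = length * width
Area = 28 * 16
Area = 448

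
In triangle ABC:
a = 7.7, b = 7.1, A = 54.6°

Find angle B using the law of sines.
sin(B)/b = sin(A)/a
sin(B) = b·sin(A)/a = 7.1·sin(54.6°)/7.7 = 0.751611
B = arcsin(0.751611) = 48.73°  (b ≤ a, so B ≤ A and the acute solution is unique)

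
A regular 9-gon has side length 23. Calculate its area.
For a regular 9-gon with side length s = 23:
Apothem a = s / (2*tan(pi/9)) = 23 / (2*tan(pi/9)) ≈ 31.59599
Perimeter P = 9 * 23 = 207
Area = (1/2) * P * a = (1/2) * 207 * 31.59599 = 3270.18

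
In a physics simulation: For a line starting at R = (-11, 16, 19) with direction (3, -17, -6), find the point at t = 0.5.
P(0.5) = (-11 + 3(0.5), 16 + (-17)(0.5), 19 + (-6)(0.5)) = (-9.5, 7.5, 16)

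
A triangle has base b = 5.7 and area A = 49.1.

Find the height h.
A = ½bh  →  h = 2A/b
h = 2·49.1/5.7 = 17.23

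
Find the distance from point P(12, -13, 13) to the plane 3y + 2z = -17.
d = |0(12) + 3(-13) + 2(13) - (-17)| / √(0² + 3² + 2²) = 4/√13 = 1.109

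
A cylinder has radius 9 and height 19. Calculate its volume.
Volume = pi * r² * h
Volume = pi * 9² * 19
Volume = pi * 81 * 19
Volume = pi * 1539
Volume = 4834.91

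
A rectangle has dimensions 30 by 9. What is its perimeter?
Perimeter = 2 * (length + width)
Perimeter = 2 * (30 + 9)
Perimeter = 2 * 39
Perimeter = 78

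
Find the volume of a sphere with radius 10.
Volume = (4/3) * pi * r³
Volume = (4/3) * pi * 10³
Volume = (4/3) * pi * 1000
Volume = 4188.79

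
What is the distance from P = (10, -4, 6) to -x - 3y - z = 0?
d = |(-1)(10) + (-3)(-4) + (-1)(6) - (0)| / √((-1)² + (-3)² + (-1)²) = 4/√11 = 1.206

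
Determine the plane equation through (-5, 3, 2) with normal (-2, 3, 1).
d = n·P = (-2)(-5) + (3)(3) + (1)(2) = 21
Plane: -2x + 3y + z = 21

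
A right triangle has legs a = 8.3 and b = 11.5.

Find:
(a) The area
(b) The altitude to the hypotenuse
(a) Area = ½ab = ½·8.3·11.5 = 47.725
(b) Hypotenuse c = √(8.3² + 11.5²) = √201.14 = 14.1824
    Area = ½·c·h_c  →  h_c = 2·Area/c = 2·47.725/14.1824 = 6.73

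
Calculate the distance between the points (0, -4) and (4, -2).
Using the distance formula: d = sqrt((x₂-x₁)² + (y₂-y₁)²)
dx = 4 - 0 = 4
dy = (-2) - (-4) = 2
d = sqrt(4² + 2²) = sqrt(16 + 4) = sqrt(20) = 4.47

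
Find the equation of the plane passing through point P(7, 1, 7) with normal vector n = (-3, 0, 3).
d = n·P = (-3)(7) + (0)(1) + (3)(7) = 0
Plane: -3x + 3z = 0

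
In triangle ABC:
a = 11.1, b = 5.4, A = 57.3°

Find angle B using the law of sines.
sin(B)/b = sin(A)/a
sin(B) = b·sin(A)/a = 5.4·sin(57.3°)/11.1 = 0.409384
B = arcsin(0.409384) = 24.17°  (b ≤ a, so B ≤ A and the acute solution is unique)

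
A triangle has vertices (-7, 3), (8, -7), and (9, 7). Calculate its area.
Using the coordinate formula: Area = (1/2)|x₁(y₂-y₃) + x₂(y₃-y₁) + x₃(y₁-y₂)|
Area = (1/2)|(-7)((-7)-7) + 8(7-3) + 9(3-(-7))|
Area = (1/2)|(-7)*(-14) + 8*4 + 9*10|
Area = (1/2)|98 + 32 + 90|
Area = (1/2)*220 = 110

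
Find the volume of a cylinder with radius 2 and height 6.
Volume = pi * r² * h
Volume = pi * 2² * 6
Volume = pi * 4 * 6
Volume = pi * 24
Volume = 75.40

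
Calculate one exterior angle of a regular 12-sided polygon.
Exterior angle of a regular n-gon = 360/n
Exterior angle = 360/12
Exterior angle = 30 degrees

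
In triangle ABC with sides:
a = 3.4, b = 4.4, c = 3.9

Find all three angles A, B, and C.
By the law of cosines:
cos(A) = (b² + c² - a²)/(2bc) = 0.670455  →  A = 47.9°
cos(B) = (a² + c² - b²)/(2ac) = 0.279412  →  B = 73.77°
cos(C) = (a² + b² - c²)/(2ab) = 0.525067  →  C = 58.33°
Check: A + B + C = 180.0° ✓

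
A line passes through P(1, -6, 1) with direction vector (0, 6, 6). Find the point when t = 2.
P(2) = (1 + 0(2), -6 + 6(2), 1 + 6(2)) = (1, 6, 13)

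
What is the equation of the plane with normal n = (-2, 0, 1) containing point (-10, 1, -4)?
d = n·P = (-2)(-10) + (0)(1) + (1)(-4) = 16
Plane: -2x + z = 16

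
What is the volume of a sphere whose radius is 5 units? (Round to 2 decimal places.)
Volume = (4/3) * pi * r³
Volume = (4/3) * pi * 5³
Volume = (4/3) * pi * 125
Volume = 523.60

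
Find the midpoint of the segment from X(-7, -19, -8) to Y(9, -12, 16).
Midpoint = ((-7+9)/2, (-19-12)/2, (-8+16)/2) = (1, -15.5, 4)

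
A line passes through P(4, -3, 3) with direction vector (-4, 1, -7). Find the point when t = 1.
P(1) = (4 + (-4)(1), -3 + 1(1), 3 + (-7)(1)) = (0, -2, -4)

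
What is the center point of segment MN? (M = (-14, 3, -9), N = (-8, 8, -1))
Midpoint = ((-14-8)/2, (3+8)/2, (-9-1)/2) = (-11, 5.5, -5)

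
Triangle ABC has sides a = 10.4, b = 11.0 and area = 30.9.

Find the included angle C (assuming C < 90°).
Area = ½ab·sin(C)  →  sin(C) = 2·Area/(ab)
sin(C) = 2·30.9/(10.4·11.0) = 0.540210
C = arcsin(0.540210) = 32.7°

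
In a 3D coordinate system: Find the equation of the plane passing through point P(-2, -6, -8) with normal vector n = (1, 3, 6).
d = n·P = (1)(-2) + (3)(-6) + (6)(-8) = -68
Plane: x + 3y + 6z = -68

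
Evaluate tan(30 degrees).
tan(30 degrees) = sqrt(3)/3
Decimal approximation: 0.5774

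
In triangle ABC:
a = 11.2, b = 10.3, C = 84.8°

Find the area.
Using A = ½ab·sin(C):
A = ½·11.2·10.3·sin(84.8°) = ½·115.36·0.995884 = 57.44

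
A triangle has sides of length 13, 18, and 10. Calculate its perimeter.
Perimeter = sum of all sides
Perimeter = 13 + 18 + 10
Perimeter = 41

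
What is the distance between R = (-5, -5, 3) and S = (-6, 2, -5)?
d = √[(-1)² + (7)² + (-8)²] = √114 = 10.68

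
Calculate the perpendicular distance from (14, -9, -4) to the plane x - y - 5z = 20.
d = |1(14) + (-1)(-9) + (-5)(-4) - (20)| / √(1² + (-1)² + (-5)²) = 23/√27 = 4.426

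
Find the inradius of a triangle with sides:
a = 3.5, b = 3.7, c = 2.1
s = (a+b+c)/2 = (3.5+3.7+2.1)/2 = 4.65
Area = √(s(s-a)(s-b)(s-c)) = √(4.65·1.15·0.95·2.55) = 3.59921
r = Area/s = 3.59921/4.65 = 0.774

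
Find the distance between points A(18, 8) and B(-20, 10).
Using the distance formula: d = sqrt((x₂-x₁)² + (y₂-y₁)²)
dx = (-20) - 18 = -38
dy = 10 - 8 = 2
d = sqrt((-38)² + 2²) = sqrt(1444 + 4) = sqrt(1448) = 38.05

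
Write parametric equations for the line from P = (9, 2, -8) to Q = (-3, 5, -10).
Direction vector d = Q - P = (-12, 3, -2)
x = 9 - 12t, y = 2 + 3t, z = -8 - 2t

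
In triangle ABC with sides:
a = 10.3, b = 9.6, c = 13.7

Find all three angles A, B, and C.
By the law of cosines:
cos(A) = (b² + c² - a²)/(2bc) = 0.660584  →  A = 48.66°
cos(B) = (a² + c² - b²)/(2ac) = 0.714407  →  B = 44.41°
cos(C) = (a² + b² - c²)/(2ab) = 0.053398  →  C = 86.94°
Check: A + B + C = 180.0° ✓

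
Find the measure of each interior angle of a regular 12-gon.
Interior angle of a regular n-gon = (n-2)*180/n
Interior angle = (12-2)*180/12
Interior angle = 10*180/12
Interior angle = 1800/12
Interior angle = 150 degrees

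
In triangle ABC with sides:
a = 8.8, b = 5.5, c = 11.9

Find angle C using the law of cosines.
cos(C) = (a² + b² - c²)/(2ab)
cos(C) = (8.8² + 5.5² - 11.9²)/(2·8.8·5.5) = -33.92/96.8 = -0.350413
C = arccos(-0.350413) = 110.5°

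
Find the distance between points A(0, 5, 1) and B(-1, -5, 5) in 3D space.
d = √[(-1)² + (-10)² + (4)²] = √117 = 10.82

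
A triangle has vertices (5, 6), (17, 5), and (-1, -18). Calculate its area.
Using the coordinate formula: Area = (1/2)|x₁(y₂-y₃) + x₂(y₃-y₁) + x₃(y₁-y₂)|
Area = (1/2)|5(5-(-18)) + 17((-18)-6) + (-1)(6-5)|
Area = (1/2)|5*23 + 17*(-24) + (-1)*1|
Area = (1/2)|115 + (-408) + (-1)|
Area = (1/2)*294 = 147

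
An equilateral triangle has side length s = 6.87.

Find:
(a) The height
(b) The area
(a) Height h = s·√3/2 = 6.87·√3/2 = 5.95
(b) Area = (√3/4)·s² = (√3/4)·6.87² = (√3/4)·47.1969 = 20.44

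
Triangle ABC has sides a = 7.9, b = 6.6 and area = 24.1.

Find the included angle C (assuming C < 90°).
Area = ½ab·sin(C)  →  sin(C) = 2·Area/(ab)
sin(C) = 2·24.1/(7.9·6.6) = 0.924434
C = arcsin(0.924434) = 67.58°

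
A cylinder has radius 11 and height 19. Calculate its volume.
Volume = pi * r² * h
Volume = pi * 11² * 19
Volume = pi * 121 * 19
Volume = pi * 2299
Volume = 7222.52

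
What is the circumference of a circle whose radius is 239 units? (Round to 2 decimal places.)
Circumference = 2 * pi * r
Circumference = 2 * pi * 239
Circumference = 1501.68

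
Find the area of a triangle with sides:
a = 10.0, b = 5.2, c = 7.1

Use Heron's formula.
s = (a+b+c)/2 = (10.0+5.2+7.1)/2 = 11.15
A = √(s(s-a)(s-b)(s-c)) = √(11.15·1.15·5.95·4.05)
A = √308.99 = 17.58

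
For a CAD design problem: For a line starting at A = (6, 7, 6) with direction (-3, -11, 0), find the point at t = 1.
P(1) = (6 + (-3)(1), 7 + (-11)(1), 6 + 0(1)) = (3, -4, 6)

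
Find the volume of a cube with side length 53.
Volume = s³
Volume = 53³
Volume = 148877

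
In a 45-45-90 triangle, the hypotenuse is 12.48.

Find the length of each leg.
In a 45-45-90 triangle, hypotenuse = leg·√2  →  leg = hypotenuse/√2
leg = 12.48/√2 = 8.825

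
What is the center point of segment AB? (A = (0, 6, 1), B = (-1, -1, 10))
Midpoint = ((0-1)/2, (6-1)/2, (1+10)/2) = (-0.5, 2.5, 5.5)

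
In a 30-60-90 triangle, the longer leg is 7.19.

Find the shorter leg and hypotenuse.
In a 30-60-90 triangle, sides are in ratio 1 : √3 : 2.
Long leg = short leg·√3  →  short leg = 7.19/√3 = 4.151
Hypotenuse = 2·(short leg) = 2·7.19/√3 = 8.302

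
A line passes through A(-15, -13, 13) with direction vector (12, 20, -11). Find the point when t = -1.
P(-1) = (-15 + 12(-1), -13 + 20(-1), 13 + (-11)(-1)) = (-27, -33, 24)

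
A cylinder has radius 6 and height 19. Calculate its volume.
Volume = pi * r² * h
Volume = pi * 6² * 19
Volume = pi * 36 * 19
Volume = pi * 684
Volume = 2148.85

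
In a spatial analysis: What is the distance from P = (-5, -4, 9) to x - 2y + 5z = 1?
d = |1(-5) + (-2)(-4) + 5(9) - (1)| / √(1² + (-2)² + 5²) = 47/√30 = 8.581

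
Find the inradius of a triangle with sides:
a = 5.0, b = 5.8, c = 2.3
s = (a+b+c)/2 = (5.0+5.8+2.3)/2 = 6.55
Area = √(s(s-a)(s-b)(s-c)) = √(6.55·1.55·0.75·4.25) = 5.68868
r = Area/s = 5.68868/6.55 = 0.8685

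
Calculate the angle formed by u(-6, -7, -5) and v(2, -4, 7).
u·v = -19, |u|² = 110, |v|² = 69
cos θ = -19/√7590 ≈ -0.2181
θ ≈ 102.6°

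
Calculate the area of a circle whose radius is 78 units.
Area = pi * r²
Area = pi * 78²
Area = pi * 6084
Area = 19113.45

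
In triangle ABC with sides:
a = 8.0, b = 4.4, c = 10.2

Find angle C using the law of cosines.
cos(C) = (a² + b² - c²)/(2ab)
cos(C) = (8.0² + 4.4² - 10.2²)/(2·8.0·4.4) = -20.68/70.4 = -0.293750
C = arccos(-0.293750) = 107.1°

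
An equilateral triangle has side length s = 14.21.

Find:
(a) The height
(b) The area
(a) Height h = s·√3/2 = 14.21·√3/2 = 12.31
(b) Area = (√3/4)·s² = (√3/4)·14.21² = (√3/4)·201.924 = 87.44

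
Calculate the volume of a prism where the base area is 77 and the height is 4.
Volume = base area * height
Volume = 77 * 4
Volume = 308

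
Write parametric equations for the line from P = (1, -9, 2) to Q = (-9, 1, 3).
Direction vector d = Q - P = (-10, 10, 1)
x = 1 - 10t, y = -9 + 10t, z = 2 + t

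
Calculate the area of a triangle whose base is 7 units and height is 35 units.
Area = (1/2) * base * height
Area = (1/2) * 7 * 35
Area = 122.50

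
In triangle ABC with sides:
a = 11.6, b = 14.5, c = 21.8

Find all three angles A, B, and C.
By the law of cosines:
cos(A) = (b² + c² - a²)/(2bc) = 0.871449  →  A = 29.37°
cos(B) = (a² + c² - b²)/(2ac) = 0.789999  →  B = 37.81°
cos(C) = (a² + b² - c²)/(2ab) = -0.387723  →  C = 112.8°
Check: A + B + C = 180.0° ✓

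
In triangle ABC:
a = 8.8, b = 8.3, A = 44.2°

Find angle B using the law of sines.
sin(B)/b = sin(A)/a
sin(B) = b·sin(A)/a = 8.3·sin(44.2°)/8.8 = 0.657553
B = arcsin(0.657553) = 41.11°  (b ≤ a, so B ≤ A and the acute solution is unique)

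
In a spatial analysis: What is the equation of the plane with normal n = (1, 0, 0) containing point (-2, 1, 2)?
d = n·P = (1)(-2) + (0)(1) + (0)(2) = -2
Plane: x = -2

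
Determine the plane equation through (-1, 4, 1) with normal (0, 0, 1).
d = n·P = (0)(-1) + (0)(4) + (1)(1) = 1
Plane: z = 1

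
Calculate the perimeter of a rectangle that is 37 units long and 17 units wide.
Perimeter = 2 * (length + width)
Perimeter = 2 * (37 + 17)
Perimeter = 2 * 54
Perimeter = 108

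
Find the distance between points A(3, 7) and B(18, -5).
Using the distance formula: d = sqrt((x₂-x₁)² + (y₂-y₁)²)
dx = 18 - 3 = 15
dy = (-5) - 7 = -12
d = sqrt(15² + (-12)²) = sqrt(225 + 144) = sqrt(369) = 19.21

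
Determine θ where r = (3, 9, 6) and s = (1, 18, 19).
r·s = 279, |r|² = 126, |s|² = 686
cos θ = 279/√86436 ≈ 0.949
θ ≈ 18.38°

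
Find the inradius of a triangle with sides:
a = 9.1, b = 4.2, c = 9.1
s = (a+b+c)/2 = (9.1+4.2+9.1)/2 = 11.2
Area = √(s(s-a)(s-b)(s-c)) = √(11.2·2.1·7·2.1) = 18.5942
r = Area/s = 18.5942/11.2 = 1.66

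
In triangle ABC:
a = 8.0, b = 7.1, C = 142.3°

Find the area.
Using A = ½ab·sin(C):
A = ½·8.0·7.1·sin(142.3°) = ½·56.8·0.611527 = 17.37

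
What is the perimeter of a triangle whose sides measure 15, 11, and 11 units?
Perimeter = sum of all sides
Perimeter = 15 + 11 + 11
Perimeter = 37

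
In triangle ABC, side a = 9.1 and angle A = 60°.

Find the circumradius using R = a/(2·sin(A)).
R = a/(2·sin(A)) = 9.1/(2·sin(60°))
R = 9.1/(2·0.866025) = 9.1/1.732051 = 5.254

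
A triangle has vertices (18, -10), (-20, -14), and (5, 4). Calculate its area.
Using the coordinate formula: Area = (1/2)|x₁(y₂-y₃) + x₂(y₃-y₁) + x₃(y₁-y₂)|
Area = (1/2)|18((-14)-4) + (-20)(4-(-10)) + 5((-10)-(-14))|
Area = (1/2)|18*(-18) + (-20)*14 + 5*4|
Area = (1/2)|(-324) + (-280) + 20|
Area = (1/2)*584 = 292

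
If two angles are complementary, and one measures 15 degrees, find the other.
Complementary angles sum to 90 degrees.
Other angle = 90 - 15
Other angle = 75 degrees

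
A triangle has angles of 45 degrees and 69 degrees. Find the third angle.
Sum of angles in a triangle = 180 degrees
Third angle = 180 - 45 - 69
Third angle = 66 degrees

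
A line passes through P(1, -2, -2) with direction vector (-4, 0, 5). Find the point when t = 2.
P(2) = (1 + (-4)(2), -2 + 0(2), -2 + 5(2)) = (-7, -2, 8)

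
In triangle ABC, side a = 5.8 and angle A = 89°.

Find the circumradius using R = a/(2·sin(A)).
R = a/(2·sin(A)) = 5.8/(2·sin(89°))
R = 5.8/(2·0.999848) = 5.8/1.999695 = 2.9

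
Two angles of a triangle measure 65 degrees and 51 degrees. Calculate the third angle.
Sum of angles in a triangle = 180 degrees
Third angle = 180 - 65 - 51
Third angle = 64 degrees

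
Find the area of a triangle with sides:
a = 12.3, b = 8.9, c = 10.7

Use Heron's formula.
s = (a+b+c)/2 = (12.3+8.9+10.7)/2 = 15.95
A = √(s(s-a)(s-b)(s-c)) = √(15.95·3.65·7.05·5.25)
A = √2154.78 = 46.42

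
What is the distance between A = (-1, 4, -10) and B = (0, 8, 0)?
d = √[(1)² + (4)² + (10)²] = √117 = 10.82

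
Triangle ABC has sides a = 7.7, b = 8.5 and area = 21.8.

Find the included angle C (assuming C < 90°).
Area = ½ab·sin(C)  →  sin(C) = 2·Area/(ab)
sin(C) = 2·21.8/(7.7·8.5) = 0.666157
C = arcsin(0.666157) = 41.77°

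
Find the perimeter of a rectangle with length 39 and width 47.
Perimeter = 2 * (length + width)
Perimeter = 2 * (39 + 47)
Perimeter = 2 * 86
Perimeter = 172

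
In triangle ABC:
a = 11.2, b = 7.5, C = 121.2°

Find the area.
Using A = ½ab·sin(C):
A = ½·11.2·7.5·sin(121.2°) = ½·84·0.855364 = 35.93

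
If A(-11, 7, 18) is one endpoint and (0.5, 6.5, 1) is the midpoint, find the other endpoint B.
B = (2×0.5 - (-11), 2×6.5 - 7, 2×1 - 18) = (12, 6, -16)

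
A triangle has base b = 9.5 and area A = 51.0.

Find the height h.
A = ½bh  →  h = 2A/b
h = 2·51.0/9.5 = 10.74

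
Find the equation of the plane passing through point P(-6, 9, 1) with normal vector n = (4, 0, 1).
d = n·P = (4)(-6) + (0)(9) + (1)(1) = -23
Plane: 4x + z = -23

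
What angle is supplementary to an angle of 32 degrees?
Supplementary angles sum to 180 degrees.
Other angle = 180 - 32
Other angle = 148 degrees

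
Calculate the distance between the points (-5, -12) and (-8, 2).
Using the distance formula: d = sqrt((x₂-x₁)² + (y₂-y₁)²)
dx = (-8) - (-5) = -3
dy = 2 - (-12) = 14
d = sqrt((-3)² + 14²) = sqrt(9 + 196) = sqrt(205) = 14.32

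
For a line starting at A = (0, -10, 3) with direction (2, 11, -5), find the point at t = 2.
P(2) = (0 + 2(2), -10 + 11(2), 3 + (-5)(2)) = (4, 12, -7)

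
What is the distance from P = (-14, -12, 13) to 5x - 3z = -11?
d = |5(-14) + 0(-12) + (-3)(13) - (-11)| / √(5² + 0² + (-3)²) = 98/√34 = 16.81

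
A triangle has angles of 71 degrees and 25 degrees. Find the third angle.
Sum of angles in a triangle = 180 degrees
Third angle = 180 - 71 - 25
Third angle = 84 degrees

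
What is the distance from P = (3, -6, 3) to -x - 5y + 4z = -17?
d = |(-1)(3) + (-5)(-6) + 4(3) - (-17)| / √((-1)² + (-5)² + 4²) = 56/√42 = 8.641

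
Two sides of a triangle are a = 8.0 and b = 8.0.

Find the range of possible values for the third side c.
By the triangle inequality: |a - b| < c < a + b
|8.0 - 8.0| < c < 8.0 + 8.0
0 < c < 16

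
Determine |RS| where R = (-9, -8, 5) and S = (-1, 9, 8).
d = √[(8)² + (17)² + (3)²] = √362 = 19.03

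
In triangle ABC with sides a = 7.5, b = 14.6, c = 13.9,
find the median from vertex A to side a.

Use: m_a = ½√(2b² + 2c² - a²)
m_a = ½√(2·14.6² + 2·13.9² - 7.5²)
m_a = ½√(426.32 + 386.42 - 56.25) = ½√756.49 = 13.75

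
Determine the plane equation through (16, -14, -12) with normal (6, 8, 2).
d = n·P = (6)(16) + (8)(-14) + (2)(-12) = -40
Plane: 6x + 8y + 2z = -40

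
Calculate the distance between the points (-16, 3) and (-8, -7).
Using the distance formula: d = sqrt((x₂-x₁)² + (y₂-y₁)²)
dx = (-8) - (-16) = 8
dy = (-7) - 3 = -10
d = sqrt(8² + (-10)²) = sqrt(64 + 100) = sqrt(164) = 12.81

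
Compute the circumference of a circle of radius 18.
Circumference = 2 * pi * r
Circumference = 2 * pi * 18
Circumference = 113.10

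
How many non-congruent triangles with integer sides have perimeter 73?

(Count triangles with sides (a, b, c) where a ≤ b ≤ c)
With a ≤ b ≤ c and a + b + c = 73, the triangle inequality a + b > c gives c < 73/2, so c ≤ 36.
Iterate a from 1 to ⌊p/3⌋ = 24; for each a, b ranges from a to ⌊(p−a)/2⌋ with c = p − a − b, keeping only c ≥ b.
Triples: (1, 36, 36), (2, 35, 36), (3, 34, 36), …
Count = 120 triangles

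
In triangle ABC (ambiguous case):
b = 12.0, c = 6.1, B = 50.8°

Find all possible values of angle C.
sin(C)/c = sin(B)/b  →  sin(C) = c·sin(B)/b = 6.1·sin(50.8°)/12.0 = 0.393930
C₁ = arcsin(0.393930) = 23.2°,  C₂ = 180° - C₁ = 156.8°
Check C₂: A = 180° - 50.8° - 156.8° = -27.6° ≤ 0, rejected
C = 23.2° (one solution)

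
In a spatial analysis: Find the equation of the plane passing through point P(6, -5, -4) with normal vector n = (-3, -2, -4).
d = n·P = (-3)(6) + (-2)(-5) + (-4)(-4) = 8
Plane: -3x - 2y - 4z = 8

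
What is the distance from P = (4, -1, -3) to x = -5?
d = |1(4) + 0(-1) + 0(-3) - (-5)| / √(1² + 0² + 0²) = 9/√1 = 9.0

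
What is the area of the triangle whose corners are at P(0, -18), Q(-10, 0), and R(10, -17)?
Using the coordinate formula: Area = (1/2)|x₁(y₂-y₃) + x₂(y₃-y₁) + x₃(y₁-y₂)|
Area = (1/2)|0(0-(-17)) + (-10)((-17)-(-18)) + 10((-18)-0)|
Area = (1/2)|0*17 + (-10)*1 + 10*(-18)|
Area = (1/2)|0 + (-10) + (-180)|
Area = (1/2)*190 = 95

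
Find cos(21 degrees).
cos(21 degrees) = 0.9336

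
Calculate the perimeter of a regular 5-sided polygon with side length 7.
Perimeter = number of sides * side length
Perimeter = 5 * 7
Perimeter = 35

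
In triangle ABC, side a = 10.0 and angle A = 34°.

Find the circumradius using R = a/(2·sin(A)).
R = a/(2·sin(A)) = 10.0/(2·sin(34°))
R = 10.0/(2·0.559193) = 10.0/1.118386 = 8.941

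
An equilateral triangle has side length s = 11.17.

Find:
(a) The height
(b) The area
(a) Height h = s·√3/2 = 11.17·√3/2 = 9.674
(b) Area = (√3/4)·s² = (√3/4)·11.17² = (√3/4)·124.769 = 54.03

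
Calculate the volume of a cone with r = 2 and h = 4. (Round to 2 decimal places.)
Volume = (1/3) * pi * r² * h
Volume = (1/3) * pi * 2² * 4
Volume = (1/3) * pi * 4 * 4
Volume = (1/3) * pi * 16
Volume = 16.76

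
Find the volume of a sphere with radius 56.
Volume = (4/3) * pi * r³
Volume = (4/3) * pi * 56³
Volume = (4/3) * pi * 175616
Volume = 735618.58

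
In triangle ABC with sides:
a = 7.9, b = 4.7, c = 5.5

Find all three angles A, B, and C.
By the law of cosines:
cos(A) = (b² + c² - a²)/(2bc) = -0.194778  →  A = 101.2°
cos(B) = (a² + c² - b²)/(2ac) = 0.812083  →  B = 35.7°
cos(C) = (a² + b² - c²)/(2ab) = 0.730541  →  C = 43.07°
Check: A + B + C = 180.0° ✓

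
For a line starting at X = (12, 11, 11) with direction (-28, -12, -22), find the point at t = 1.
P(1) = (12 + (-28)(1), 11 + (-12)(1), 11 + (-22)(1)) = (-16, -1, -11)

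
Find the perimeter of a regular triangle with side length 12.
Perimeter = number of sides * side length
Perimeter = 3 * 12
Perimeter = 36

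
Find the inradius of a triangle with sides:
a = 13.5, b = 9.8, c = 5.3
s = (a+b+c)/2 = (13.5+9.8+5.3)/2 = 14.3
Area = √(s(s-a)(s-b)(s-c)) = √(14.3·0.8·4.5·9) = 21.5249
r = Area/s = 21.5249/14.3 = 1.505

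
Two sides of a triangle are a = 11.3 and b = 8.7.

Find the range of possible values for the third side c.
By the triangle inequality: |a - b| < c < a + b
|11.3 - 8.7| < c < 11.3 + 8.7
2.6 < c < 20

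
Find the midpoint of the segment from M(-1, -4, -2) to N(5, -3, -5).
Midpoint = ((-1+5)/2, (-4-3)/2, (-2-5)/2) = (2, -3.5, -3.5)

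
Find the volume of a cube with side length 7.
Volume = s³
Volume = 7³
Volume = 343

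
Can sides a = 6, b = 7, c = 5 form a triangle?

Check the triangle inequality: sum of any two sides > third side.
Yes, triangle inequality satisfied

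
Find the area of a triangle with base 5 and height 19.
Area = (1/2) * base * height
Area = (1/2) * 5 * 19
Area = 47.50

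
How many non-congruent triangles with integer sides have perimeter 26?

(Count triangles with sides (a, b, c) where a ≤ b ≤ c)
With a ≤ b ≤ c and a + b + c = 26, the triangle inequality a + b > c gives c < 26/2, so c ≤ 12.
Iterate a from 1 to ⌊p/3⌋ = 8; for each a, b ranges from a to ⌊(p−a)/2⌋ with c = p − a − b, keeping only c ≥ b.
Triples: (2, 12, 12), (3, 11, 12), (4, 10, 12), …
Count = 14 triangles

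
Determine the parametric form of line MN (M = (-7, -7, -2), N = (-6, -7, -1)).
Direction vector d = N - M = (1, 0, 1)
x = -7 + t, y = -7, z = -2 + t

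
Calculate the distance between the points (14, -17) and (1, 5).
Using the distance formula: d = sqrt((x₂-x₁)² + (y₂-y₁)²)
dx = 1 - 14 = -13
dy = 5 - (-17) = 22
d = sqrt((-13)² + 22²) = sqrt(169 + 484) = sqrt(653) = 25.55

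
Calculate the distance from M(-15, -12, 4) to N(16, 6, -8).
d = √[(31)² + (18)² + (-12)²] = √1429 = 37.8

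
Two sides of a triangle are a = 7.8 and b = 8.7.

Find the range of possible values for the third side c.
By the triangle inequality: |a - b| < c < a + b
|7.8 - 8.7| < c < 7.8 + 8.7
0.9 < c < 16.5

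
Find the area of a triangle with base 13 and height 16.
Area = (1/2) * base * height
Area = (1/2) * 13 * 16
Area = 104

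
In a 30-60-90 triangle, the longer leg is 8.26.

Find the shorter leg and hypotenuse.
In a 30-60-90 triangle, sides are in ratio 1 : √3 : 2.
Long leg = short leg·√3  →  short leg = 8.26/√3 = 4.769
Hypotenuse = 2·(short leg) = 2·8.26/√3 = 9.538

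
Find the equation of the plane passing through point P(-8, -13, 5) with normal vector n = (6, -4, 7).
d = n·P = (6)(-8) + (-4)(-13) + (7)(5) = 39
Plane: 6x - 4y + 7z = 39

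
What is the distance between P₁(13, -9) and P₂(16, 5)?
Using the distance formula: d = sqrt((x₂-x₁)² + (y₂-y₁)²)
dx = 16 - 13 = 3
dy = 5 - (-9) = 14
d = sqrt(3² + 14²) = sqrt(9 + 196) = sqrt(205) = 14.32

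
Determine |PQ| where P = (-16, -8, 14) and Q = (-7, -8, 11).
d = √[(9)² + (0)² + (-3)²] = √90 = 9.487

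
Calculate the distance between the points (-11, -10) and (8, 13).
Using the distance formula: d = sqrt((x₂-x₁)² + (y₂-y₁)²)
dx = 8 - (-11) = 19
dy = 13 - (-10) = 23
d = sqrt(19² + 23²) = sqrt(361 + 529) = sqrt(890) = 29.83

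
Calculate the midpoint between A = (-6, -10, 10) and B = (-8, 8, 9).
Midpoint = ((-6-8)/2, (-10+8)/2, (10+9)/2) = (-7, -1, 9.5)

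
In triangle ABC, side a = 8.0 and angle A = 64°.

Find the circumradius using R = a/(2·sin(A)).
R = a/(2·sin(A)) = 8.0/(2·sin(64°))
R = 8.0/(2·0.898794) = 8.0/1.797588 = 4.45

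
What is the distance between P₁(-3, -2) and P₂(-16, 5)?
Using the distance formula: d = sqrt((x₂-x₁)² + (y₂-y₁)²)
dx = (-16) - (-3) = -13
dy = 5 - (-2) = 7
d = sqrt((-13)² + 7²) = sqrt(169 + 49) = sqrt(218) = 14.76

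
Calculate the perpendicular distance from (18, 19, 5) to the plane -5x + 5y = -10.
d = |(-5)(18) + 5(19) + 0(5) - (-10)| / √((-5)² + 5² + 0²) = 15/√50 = 2.121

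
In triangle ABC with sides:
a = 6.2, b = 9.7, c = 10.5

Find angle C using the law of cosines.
cos(C) = (a² + b² - c²)/(2ab)
cos(C) = (6.2² + 9.7² - 10.5²)/(2·6.2·9.7) = 22.28/120.28 = 0.185234
C = arccos(0.185234) = 79.33°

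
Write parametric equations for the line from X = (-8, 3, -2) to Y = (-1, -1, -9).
Direction vector d = Y - X = (7, -4, -7)
x = -8 + 7t, y = 3 - 4t, z = -2 - 7t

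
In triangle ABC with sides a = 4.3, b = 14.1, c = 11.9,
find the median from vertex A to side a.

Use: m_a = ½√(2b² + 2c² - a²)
m_a = ½√(2·14.1² + 2·11.9² - 4.3²)
m_a = ½√(397.62 + 283.22 - 18.49) = ½√662.35 = 12.87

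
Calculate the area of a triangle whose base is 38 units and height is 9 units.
Area = (1/2) * base * height
Area = (1/2) * 38 * 9
Area = 171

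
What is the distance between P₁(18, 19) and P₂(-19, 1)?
Using the distance formula: d = sqrt((x₂-x₁)² + (y₂-y₁)²)
dx = (-19) - 18 = -37
dy = 1 - 19 = -18
d = sqrt((-37)² + (-18)²) = sqrt(1369 + 324) = sqrt(1693) = 41.15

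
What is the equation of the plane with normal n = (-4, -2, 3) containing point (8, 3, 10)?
d = n·P = (-4)(8) + (-2)(3) + (3)(10) = -8
Plane: -4x - 2y + 3z = -8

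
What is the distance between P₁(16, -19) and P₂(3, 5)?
Using the distance formula: d = sqrt((x₂-x₁)² + (y₂-y₁)²)
dx = 3 - 16 = -13
dy = 5 - (-19) = 24
d = sqrt((-13)² + 24²) = sqrt(169 + 576) = sqrt(745) = 27.29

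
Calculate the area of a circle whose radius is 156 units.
Area = pi * r²
Area = pi * 156²
Area = pi * 24336
Area = 76453.80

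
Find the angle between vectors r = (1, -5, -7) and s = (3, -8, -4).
r·s = 71, |r|² = 75, |s|² = 89
cos θ = 71/√6675 ≈ 0.869
θ ≈ 29.65°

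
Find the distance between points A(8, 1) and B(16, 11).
Using the distance formula: d = sqrt((x₂-x₁)² + (y₂-y₁)²)
dx = 16 - 8 = 8
dy = 11 - 1 = 10
d = sqrt(8² + 10²) = sqrt(64 + 100) = sqrt(164) = 12.81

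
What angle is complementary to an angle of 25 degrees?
Complementary angles sum to 90 degrees.
Other angle = 90 - 25
Other angle = 65 degrees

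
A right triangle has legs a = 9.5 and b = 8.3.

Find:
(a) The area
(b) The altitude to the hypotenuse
(a) Area = ½ab = ½·9.5·8.3 = 39.425
(b) Hypotenuse c = √(9.5² + 8.3²) = √159.14 = 12.6151
    Area = ½·c·h_c  →  h_c = 2·Area/c = 2·39.425/12.6151 = 6.25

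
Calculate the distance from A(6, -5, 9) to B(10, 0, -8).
d = √[(4)² + (5)² + (-17)²] = √330 = 18.17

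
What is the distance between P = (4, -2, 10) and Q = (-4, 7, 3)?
d = √[(-8)² + (9)² + (-7)²] = √194 = 13.93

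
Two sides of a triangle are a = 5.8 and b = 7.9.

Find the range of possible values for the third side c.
By the triangle inequality: |a - b| < c < a + b
|5.8 - 7.9| < c < 5.8 + 7.9
2.1 < c < 13.7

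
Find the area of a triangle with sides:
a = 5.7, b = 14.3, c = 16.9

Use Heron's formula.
s = (a+b+c)/2 = (5.7+14.3+16.9)/2 = 18.45
A = √(s(s-a)(s-b)(s-c)) = √(18.45·12.75·4.15·1.55)
A = √1513.17 = 38.9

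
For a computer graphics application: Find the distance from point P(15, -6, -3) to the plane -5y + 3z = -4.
d = |0(15) + (-5)(-6) + 3(-3) - (-4)| / √(0² + (-5)² + 3²) = 25/√34 = 4.287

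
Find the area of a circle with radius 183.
Area = pi * r²
Area = pi * 183²
Area = pi * 33489
Area = 105208.80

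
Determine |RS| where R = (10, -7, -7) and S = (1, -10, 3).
d = √[(-9)² + (-3)² + (10)²] = √190 = 13.78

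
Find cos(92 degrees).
cos(92 degrees) = -0.0349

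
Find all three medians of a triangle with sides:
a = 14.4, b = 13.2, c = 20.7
Using m_x = ½√(2y² + 2z² - x²):
m_a = ½√(2·13.2² + 2·20.7² - 14.4²) = ½√998.1 = 15.8
m_b = ½√(2·14.4² + 2·20.7² - 13.2²) = ½√1097.46 = 16.56
m_c = ½√(2·14.4² + 2·13.2² - 20.7²) = ½√334.71 = 9.148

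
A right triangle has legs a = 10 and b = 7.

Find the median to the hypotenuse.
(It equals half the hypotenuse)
Hypotenuse c = √(10² + 7²) = √149 = 12.2066
Median to hypotenuse = c/2 = 6.103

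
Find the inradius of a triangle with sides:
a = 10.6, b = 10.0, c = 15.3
s = (a+b+c)/2 = (10.6+10.0+15.3)/2 = 17.95
Area = √(s(s-a)(s-b)(s-c)) = √(17.95·7.35·7.95·2.65) = 52.7208
r = Area/s = 52.7208/17.95 = 2.937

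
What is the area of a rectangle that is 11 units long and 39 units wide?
Area = length * width
Area = 11 * 39
Area = 429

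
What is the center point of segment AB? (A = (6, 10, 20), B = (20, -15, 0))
Midpoint = ((6+20)/2, (10-15)/2, (20+0)/2) = (13, -2.5, 10)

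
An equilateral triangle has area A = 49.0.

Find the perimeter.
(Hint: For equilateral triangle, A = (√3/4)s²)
A = (√3/4)s²  →  s² = 4A/√3 = 4·49.0/√3 = 113.161
s = 10.6377
Perimeter = 3s = 31.91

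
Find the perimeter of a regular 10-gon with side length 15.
Perimeter = number of sides * side length
Perimeter = 10 * 15
Perimeter = 150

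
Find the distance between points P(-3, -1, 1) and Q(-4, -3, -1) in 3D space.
d = √[(-1)² + (-2)² + (-2)²] = √9 = 3.0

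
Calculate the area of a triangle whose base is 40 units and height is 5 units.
Area = (1/2) * base * height
Area = (1/2) * 40 * 5
Area = 100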